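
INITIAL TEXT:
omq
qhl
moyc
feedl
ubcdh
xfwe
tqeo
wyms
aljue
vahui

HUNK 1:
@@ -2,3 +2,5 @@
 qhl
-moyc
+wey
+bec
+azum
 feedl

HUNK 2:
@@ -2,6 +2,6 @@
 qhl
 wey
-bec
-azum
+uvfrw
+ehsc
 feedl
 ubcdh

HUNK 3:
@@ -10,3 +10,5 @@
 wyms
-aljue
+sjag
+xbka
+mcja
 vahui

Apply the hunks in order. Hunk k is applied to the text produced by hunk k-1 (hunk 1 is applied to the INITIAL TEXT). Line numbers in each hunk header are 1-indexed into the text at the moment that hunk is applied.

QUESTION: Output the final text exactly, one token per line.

Hunk 1: at line 2 remove [moyc] add [wey,bec,azum] -> 12 lines: omq qhl wey bec azum feedl ubcdh xfwe tqeo wyms aljue vahui
Hunk 2: at line 2 remove [bec,azum] add [uvfrw,ehsc] -> 12 lines: omq qhl wey uvfrw ehsc feedl ubcdh xfwe tqeo wyms aljue vahui
Hunk 3: at line 10 remove [aljue] add [sjag,xbka,mcja] -> 14 lines: omq qhl wey uvfrw ehsc feedl ubcdh xfwe tqeo wyms sjag xbka mcja vahui

Answer: omq
qhl
wey
uvfrw
ehsc
feedl
ubcdh
xfwe
tqeo
wyms
sjag
xbka
mcja
vahui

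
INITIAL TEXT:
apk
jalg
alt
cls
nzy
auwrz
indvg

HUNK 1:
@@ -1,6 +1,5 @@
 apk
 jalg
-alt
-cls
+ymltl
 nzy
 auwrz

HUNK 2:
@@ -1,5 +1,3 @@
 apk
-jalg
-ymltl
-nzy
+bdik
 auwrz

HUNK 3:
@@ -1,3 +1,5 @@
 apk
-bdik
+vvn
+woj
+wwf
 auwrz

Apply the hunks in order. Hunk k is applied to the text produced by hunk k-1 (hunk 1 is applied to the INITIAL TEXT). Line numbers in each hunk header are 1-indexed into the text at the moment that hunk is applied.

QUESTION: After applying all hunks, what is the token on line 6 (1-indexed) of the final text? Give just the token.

Answer: indvg

Derivation:
Hunk 1: at line 1 remove [alt,cls] add [ymltl] -> 6 lines: apk jalg ymltl nzy auwrz indvg
Hunk 2: at line 1 remove [jalg,ymltl,nzy] add [bdik] -> 4 lines: apk bdik auwrz indvg
Hunk 3: at line 1 remove [bdik] add [vvn,woj,wwf] -> 6 lines: apk vvn woj wwf auwrz indvg
Final line 6: indvg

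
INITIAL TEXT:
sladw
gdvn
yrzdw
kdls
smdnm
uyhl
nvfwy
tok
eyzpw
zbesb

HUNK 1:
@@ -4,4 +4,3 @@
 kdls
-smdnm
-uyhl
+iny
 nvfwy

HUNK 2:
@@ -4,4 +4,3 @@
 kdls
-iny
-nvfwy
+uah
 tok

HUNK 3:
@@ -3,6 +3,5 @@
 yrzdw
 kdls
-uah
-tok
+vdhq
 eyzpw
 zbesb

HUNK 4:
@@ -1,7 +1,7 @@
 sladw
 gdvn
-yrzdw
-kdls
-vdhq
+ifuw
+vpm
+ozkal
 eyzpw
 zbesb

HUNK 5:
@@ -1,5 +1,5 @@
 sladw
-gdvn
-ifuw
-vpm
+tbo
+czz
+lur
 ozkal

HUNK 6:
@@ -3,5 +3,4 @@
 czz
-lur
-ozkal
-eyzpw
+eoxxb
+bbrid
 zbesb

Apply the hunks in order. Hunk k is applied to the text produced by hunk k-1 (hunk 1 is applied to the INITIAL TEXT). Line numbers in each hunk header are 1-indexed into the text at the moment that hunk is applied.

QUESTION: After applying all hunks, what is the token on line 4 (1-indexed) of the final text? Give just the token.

Answer: eoxxb

Derivation:
Hunk 1: at line 4 remove [smdnm,uyhl] add [iny] -> 9 lines: sladw gdvn yrzdw kdls iny nvfwy tok eyzpw zbesb
Hunk 2: at line 4 remove [iny,nvfwy] add [uah] -> 8 lines: sladw gdvn yrzdw kdls uah tok eyzpw zbesb
Hunk 3: at line 3 remove [uah,tok] add [vdhq] -> 7 lines: sladw gdvn yrzdw kdls vdhq eyzpw zbesb
Hunk 4: at line 1 remove [yrzdw,kdls,vdhq] add [ifuw,vpm,ozkal] -> 7 lines: sladw gdvn ifuw vpm ozkal eyzpw zbesb
Hunk 5: at line 1 remove [gdvn,ifuw,vpm] add [tbo,czz,lur] -> 7 lines: sladw tbo czz lur ozkal eyzpw zbesb
Hunk 6: at line 3 remove [lur,ozkal,eyzpw] add [eoxxb,bbrid] -> 6 lines: sladw tbo czz eoxxb bbrid zbesb
Final line 4: eoxxb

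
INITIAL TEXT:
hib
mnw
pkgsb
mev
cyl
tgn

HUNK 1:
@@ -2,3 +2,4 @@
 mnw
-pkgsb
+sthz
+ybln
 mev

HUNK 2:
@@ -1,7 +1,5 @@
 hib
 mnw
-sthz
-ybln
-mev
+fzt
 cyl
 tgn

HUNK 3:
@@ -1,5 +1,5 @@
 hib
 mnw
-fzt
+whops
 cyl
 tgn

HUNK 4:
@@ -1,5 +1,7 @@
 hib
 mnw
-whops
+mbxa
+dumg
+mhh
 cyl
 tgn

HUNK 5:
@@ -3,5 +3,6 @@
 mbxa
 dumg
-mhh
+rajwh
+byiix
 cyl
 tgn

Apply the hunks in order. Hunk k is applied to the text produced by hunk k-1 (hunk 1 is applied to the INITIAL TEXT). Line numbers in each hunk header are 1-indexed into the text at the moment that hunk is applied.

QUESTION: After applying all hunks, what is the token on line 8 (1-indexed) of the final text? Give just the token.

Answer: tgn

Derivation:
Hunk 1: at line 2 remove [pkgsb] add [sthz,ybln] -> 7 lines: hib mnw sthz ybln mev cyl tgn
Hunk 2: at line 1 remove [sthz,ybln,mev] add [fzt] -> 5 lines: hib mnw fzt cyl tgn
Hunk 3: at line 1 remove [fzt] add [whops] -> 5 lines: hib mnw whops cyl tgn
Hunk 4: at line 1 remove [whops] add [mbxa,dumg,mhh] -> 7 lines: hib mnw mbxa dumg mhh cyl tgn
Hunk 5: at line 3 remove [mhh] add [rajwh,byiix] -> 8 lines: hib mnw mbxa dumg rajwh byiix cyl tgn
Final line 8: tgn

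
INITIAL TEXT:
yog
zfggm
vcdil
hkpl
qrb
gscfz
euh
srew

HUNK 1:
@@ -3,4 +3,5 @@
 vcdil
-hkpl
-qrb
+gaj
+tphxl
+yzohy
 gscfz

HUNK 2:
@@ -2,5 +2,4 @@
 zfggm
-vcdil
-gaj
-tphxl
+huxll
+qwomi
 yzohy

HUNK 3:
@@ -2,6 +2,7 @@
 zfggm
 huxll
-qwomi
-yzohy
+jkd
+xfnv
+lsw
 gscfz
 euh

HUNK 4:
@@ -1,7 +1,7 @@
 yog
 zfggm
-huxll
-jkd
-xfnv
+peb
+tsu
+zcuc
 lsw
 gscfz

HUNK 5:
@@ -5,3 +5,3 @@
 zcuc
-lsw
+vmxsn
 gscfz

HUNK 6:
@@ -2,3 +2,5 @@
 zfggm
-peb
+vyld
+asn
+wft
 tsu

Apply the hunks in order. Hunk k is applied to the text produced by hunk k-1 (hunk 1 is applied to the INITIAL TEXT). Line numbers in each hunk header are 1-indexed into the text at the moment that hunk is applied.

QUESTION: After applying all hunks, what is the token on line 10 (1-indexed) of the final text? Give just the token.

Answer: euh

Derivation:
Hunk 1: at line 3 remove [hkpl,qrb] add [gaj,tphxl,yzohy] -> 9 lines: yog zfggm vcdil gaj tphxl yzohy gscfz euh srew
Hunk 2: at line 2 remove [vcdil,gaj,tphxl] add [huxll,qwomi] -> 8 lines: yog zfggm huxll qwomi yzohy gscfz euh srew
Hunk 3: at line 2 remove [qwomi,yzohy] add [jkd,xfnv,lsw] -> 9 lines: yog zfggm huxll jkd xfnv lsw gscfz euh srew
Hunk 4: at line 1 remove [huxll,jkd,xfnv] add [peb,tsu,zcuc] -> 9 lines: yog zfggm peb tsu zcuc lsw gscfz euh srew
Hunk 5: at line 5 remove [lsw] add [vmxsn] -> 9 lines: yog zfggm peb tsu zcuc vmxsn gscfz euh srew
Hunk 6: at line 2 remove [peb] add [vyld,asn,wft] -> 11 lines: yog zfggm vyld asn wft tsu zcuc vmxsn gscfz euh srew
Final line 10: euh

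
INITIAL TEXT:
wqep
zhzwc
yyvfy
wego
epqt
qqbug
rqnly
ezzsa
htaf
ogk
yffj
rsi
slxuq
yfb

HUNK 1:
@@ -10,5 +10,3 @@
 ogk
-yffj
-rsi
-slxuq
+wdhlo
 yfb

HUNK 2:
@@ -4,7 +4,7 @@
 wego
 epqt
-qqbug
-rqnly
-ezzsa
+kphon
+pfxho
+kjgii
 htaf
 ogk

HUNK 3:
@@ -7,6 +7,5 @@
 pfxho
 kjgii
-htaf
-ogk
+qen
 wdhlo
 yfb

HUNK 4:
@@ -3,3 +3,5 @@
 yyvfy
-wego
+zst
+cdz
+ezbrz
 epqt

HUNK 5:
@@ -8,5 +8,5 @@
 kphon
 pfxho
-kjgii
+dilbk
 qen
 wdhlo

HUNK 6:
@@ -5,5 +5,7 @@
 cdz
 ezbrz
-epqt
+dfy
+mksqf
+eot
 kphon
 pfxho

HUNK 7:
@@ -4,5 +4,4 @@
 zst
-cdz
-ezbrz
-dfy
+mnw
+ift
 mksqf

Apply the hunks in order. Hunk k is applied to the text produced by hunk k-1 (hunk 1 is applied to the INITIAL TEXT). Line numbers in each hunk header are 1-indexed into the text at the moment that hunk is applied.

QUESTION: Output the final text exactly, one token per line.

Answer: wqep
zhzwc
yyvfy
zst
mnw
ift
mksqf
eot
kphon
pfxho
dilbk
qen
wdhlo
yfb

Derivation:
Hunk 1: at line 10 remove [yffj,rsi,slxuq] add [wdhlo] -> 12 lines: wqep zhzwc yyvfy wego epqt qqbug rqnly ezzsa htaf ogk wdhlo yfb
Hunk 2: at line 4 remove [qqbug,rqnly,ezzsa] add [kphon,pfxho,kjgii] -> 12 lines: wqep zhzwc yyvfy wego epqt kphon pfxho kjgii htaf ogk wdhlo yfb
Hunk 3: at line 7 remove [htaf,ogk] add [qen] -> 11 lines: wqep zhzwc yyvfy wego epqt kphon pfxho kjgii qen wdhlo yfb
Hunk 4: at line 3 remove [wego] add [zst,cdz,ezbrz] -> 13 lines: wqep zhzwc yyvfy zst cdz ezbrz epqt kphon pfxho kjgii qen wdhlo yfb
Hunk 5: at line 8 remove [kjgii] add [dilbk] -> 13 lines: wqep zhzwc yyvfy zst cdz ezbrz epqt kphon pfxho dilbk qen wdhlo yfb
Hunk 6: at line 5 remove [epqt] add [dfy,mksqf,eot] -> 15 lines: wqep zhzwc yyvfy zst cdz ezbrz dfy mksqf eot kphon pfxho dilbk qen wdhlo yfb
Hunk 7: at line 4 remove [cdz,ezbrz,dfy] add [mnw,ift] -> 14 lines: wqep zhzwc yyvfy zst mnw ift mksqf eot kphon pfxho dilbk qen wdhlo yfb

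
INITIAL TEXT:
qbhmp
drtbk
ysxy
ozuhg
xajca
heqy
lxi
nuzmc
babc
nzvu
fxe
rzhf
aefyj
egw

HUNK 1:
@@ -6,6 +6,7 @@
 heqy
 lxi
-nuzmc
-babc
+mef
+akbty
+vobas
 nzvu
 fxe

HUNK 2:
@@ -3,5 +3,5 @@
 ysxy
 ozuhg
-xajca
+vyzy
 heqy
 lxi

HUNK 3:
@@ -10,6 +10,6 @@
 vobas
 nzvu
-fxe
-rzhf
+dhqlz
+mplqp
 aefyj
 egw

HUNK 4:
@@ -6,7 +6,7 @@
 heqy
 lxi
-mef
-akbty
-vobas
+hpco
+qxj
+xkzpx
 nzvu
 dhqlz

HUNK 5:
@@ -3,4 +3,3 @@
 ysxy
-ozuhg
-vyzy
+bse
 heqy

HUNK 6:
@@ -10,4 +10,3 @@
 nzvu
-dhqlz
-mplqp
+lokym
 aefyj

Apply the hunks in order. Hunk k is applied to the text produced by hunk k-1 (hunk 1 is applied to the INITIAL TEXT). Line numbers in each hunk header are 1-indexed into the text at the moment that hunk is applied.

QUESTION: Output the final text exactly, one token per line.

Hunk 1: at line 6 remove [nuzmc,babc] add [mef,akbty,vobas] -> 15 lines: qbhmp drtbk ysxy ozuhg xajca heqy lxi mef akbty vobas nzvu fxe rzhf aefyj egw
Hunk 2: at line 3 remove [xajca] add [vyzy] -> 15 lines: qbhmp drtbk ysxy ozuhg vyzy heqy lxi mef akbty vobas nzvu fxe rzhf aefyj egw
Hunk 3: at line 10 remove [fxe,rzhf] add [dhqlz,mplqp] -> 15 lines: qbhmp drtbk ysxy ozuhg vyzy heqy lxi mef akbty vobas nzvu dhqlz mplqp aefyj egw
Hunk 4: at line 6 remove [mef,akbty,vobas] add [hpco,qxj,xkzpx] -> 15 lines: qbhmp drtbk ysxy ozuhg vyzy heqy lxi hpco qxj xkzpx nzvu dhqlz mplqp aefyj egw
Hunk 5: at line 3 remove [ozuhg,vyzy] add [bse] -> 14 lines: qbhmp drtbk ysxy bse heqy lxi hpco qxj xkzpx nzvu dhqlz mplqp aefyj egw
Hunk 6: at line 10 remove [dhqlz,mplqp] add [lokym] -> 13 lines: qbhmp drtbk ysxy bse heqy lxi hpco qxj xkzpx nzvu lokym aefyj egw

Answer: qbhmp
drtbk
ysxy
bse
heqy
lxi
hpco
qxj
xkzpx
nzvu
lokym
aefyj
egw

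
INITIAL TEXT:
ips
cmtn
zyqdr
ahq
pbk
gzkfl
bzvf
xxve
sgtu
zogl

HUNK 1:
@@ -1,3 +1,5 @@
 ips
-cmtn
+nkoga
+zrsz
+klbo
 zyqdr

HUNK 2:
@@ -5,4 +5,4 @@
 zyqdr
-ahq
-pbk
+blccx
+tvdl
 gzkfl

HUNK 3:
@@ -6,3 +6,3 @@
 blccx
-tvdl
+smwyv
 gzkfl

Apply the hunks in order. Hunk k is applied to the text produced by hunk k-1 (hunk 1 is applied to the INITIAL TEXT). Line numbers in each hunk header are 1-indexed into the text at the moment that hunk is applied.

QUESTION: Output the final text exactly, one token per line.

Hunk 1: at line 1 remove [cmtn] add [nkoga,zrsz,klbo] -> 12 lines: ips nkoga zrsz klbo zyqdr ahq pbk gzkfl bzvf xxve sgtu zogl
Hunk 2: at line 5 remove [ahq,pbk] add [blccx,tvdl] -> 12 lines: ips nkoga zrsz klbo zyqdr blccx tvdl gzkfl bzvf xxve sgtu zogl
Hunk 3: at line 6 remove [tvdl] add [smwyv] -> 12 lines: ips nkoga zrsz klbo zyqdr blccx smwyv gzkfl bzvf xxve sgtu zogl

Answer: ips
nkoga
zrsz
klbo
zyqdr
blccx
smwyv
gzkfl
bzvf
xxve
sgtu
zogl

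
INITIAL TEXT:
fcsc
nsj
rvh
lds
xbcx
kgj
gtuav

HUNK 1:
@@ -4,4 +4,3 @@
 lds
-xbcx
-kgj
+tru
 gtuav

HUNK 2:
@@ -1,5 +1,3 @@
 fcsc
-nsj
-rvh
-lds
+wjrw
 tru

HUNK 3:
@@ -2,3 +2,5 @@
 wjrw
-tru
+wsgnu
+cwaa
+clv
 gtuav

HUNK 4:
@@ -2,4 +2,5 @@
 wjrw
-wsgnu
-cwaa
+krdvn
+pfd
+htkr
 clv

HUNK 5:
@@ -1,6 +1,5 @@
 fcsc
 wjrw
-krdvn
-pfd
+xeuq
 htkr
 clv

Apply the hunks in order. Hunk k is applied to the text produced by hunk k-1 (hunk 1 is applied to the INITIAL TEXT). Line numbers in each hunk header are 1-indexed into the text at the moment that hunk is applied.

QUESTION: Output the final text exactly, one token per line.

Hunk 1: at line 4 remove [xbcx,kgj] add [tru] -> 6 lines: fcsc nsj rvh lds tru gtuav
Hunk 2: at line 1 remove [nsj,rvh,lds] add [wjrw] -> 4 lines: fcsc wjrw tru gtuav
Hunk 3: at line 2 remove [tru] add [wsgnu,cwaa,clv] -> 6 lines: fcsc wjrw wsgnu cwaa clv gtuav
Hunk 4: at line 2 remove [wsgnu,cwaa] add [krdvn,pfd,htkr] -> 7 lines: fcsc wjrw krdvn pfd htkr clv gtuav
Hunk 5: at line 1 remove [krdvn,pfd] add [xeuq] -> 6 lines: fcsc wjrw xeuq htkr clv gtuav

Answer: fcsc
wjrw
xeuq
htkr
clv
gtuav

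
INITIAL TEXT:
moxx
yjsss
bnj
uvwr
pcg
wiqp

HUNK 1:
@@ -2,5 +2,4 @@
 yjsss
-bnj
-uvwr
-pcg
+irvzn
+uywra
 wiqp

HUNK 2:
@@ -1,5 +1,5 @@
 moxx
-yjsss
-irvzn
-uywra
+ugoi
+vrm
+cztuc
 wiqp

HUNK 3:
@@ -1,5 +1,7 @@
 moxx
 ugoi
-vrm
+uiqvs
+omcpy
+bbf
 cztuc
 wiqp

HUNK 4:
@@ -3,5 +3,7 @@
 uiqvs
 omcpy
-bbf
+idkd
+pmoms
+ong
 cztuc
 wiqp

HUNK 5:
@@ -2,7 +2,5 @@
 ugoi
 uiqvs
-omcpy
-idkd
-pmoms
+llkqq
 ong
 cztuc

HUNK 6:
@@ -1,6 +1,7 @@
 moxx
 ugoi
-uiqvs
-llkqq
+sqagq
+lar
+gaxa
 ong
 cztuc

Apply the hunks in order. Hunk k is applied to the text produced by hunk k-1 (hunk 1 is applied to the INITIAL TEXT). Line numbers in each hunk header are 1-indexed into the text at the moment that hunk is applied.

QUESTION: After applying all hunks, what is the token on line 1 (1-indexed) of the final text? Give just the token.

Hunk 1: at line 2 remove [bnj,uvwr,pcg] add [irvzn,uywra] -> 5 lines: moxx yjsss irvzn uywra wiqp
Hunk 2: at line 1 remove [yjsss,irvzn,uywra] add [ugoi,vrm,cztuc] -> 5 lines: moxx ugoi vrm cztuc wiqp
Hunk 3: at line 1 remove [vrm] add [uiqvs,omcpy,bbf] -> 7 lines: moxx ugoi uiqvs omcpy bbf cztuc wiqp
Hunk 4: at line 3 remove [bbf] add [idkd,pmoms,ong] -> 9 lines: moxx ugoi uiqvs omcpy idkd pmoms ong cztuc wiqp
Hunk 5: at line 2 remove [omcpy,idkd,pmoms] add [llkqq] -> 7 lines: moxx ugoi uiqvs llkqq ong cztuc wiqp
Hunk 6: at line 1 remove [uiqvs,llkqq] add [sqagq,lar,gaxa] -> 8 lines: moxx ugoi sqagq lar gaxa ong cztuc wiqp
Final line 1: moxx

Answer: moxx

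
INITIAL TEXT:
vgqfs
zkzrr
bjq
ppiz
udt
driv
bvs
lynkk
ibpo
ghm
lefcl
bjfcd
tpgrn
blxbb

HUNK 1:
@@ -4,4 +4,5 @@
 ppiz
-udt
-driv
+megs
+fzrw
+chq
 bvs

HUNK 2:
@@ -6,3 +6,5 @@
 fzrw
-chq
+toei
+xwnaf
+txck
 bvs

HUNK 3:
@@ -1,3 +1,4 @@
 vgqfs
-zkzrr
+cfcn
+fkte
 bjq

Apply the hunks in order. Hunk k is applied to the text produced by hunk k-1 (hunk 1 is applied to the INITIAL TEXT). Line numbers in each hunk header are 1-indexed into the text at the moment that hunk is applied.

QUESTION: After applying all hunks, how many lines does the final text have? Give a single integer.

Hunk 1: at line 4 remove [udt,driv] add [megs,fzrw,chq] -> 15 lines: vgqfs zkzrr bjq ppiz megs fzrw chq bvs lynkk ibpo ghm lefcl bjfcd tpgrn blxbb
Hunk 2: at line 6 remove [chq] add [toei,xwnaf,txck] -> 17 lines: vgqfs zkzrr bjq ppiz megs fzrw toei xwnaf txck bvs lynkk ibpo ghm lefcl bjfcd tpgrn blxbb
Hunk 3: at line 1 remove [zkzrr] add [cfcn,fkte] -> 18 lines: vgqfs cfcn fkte bjq ppiz megs fzrw toei xwnaf txck bvs lynkk ibpo ghm lefcl bjfcd tpgrn blxbb
Final line count: 18

Answer: 18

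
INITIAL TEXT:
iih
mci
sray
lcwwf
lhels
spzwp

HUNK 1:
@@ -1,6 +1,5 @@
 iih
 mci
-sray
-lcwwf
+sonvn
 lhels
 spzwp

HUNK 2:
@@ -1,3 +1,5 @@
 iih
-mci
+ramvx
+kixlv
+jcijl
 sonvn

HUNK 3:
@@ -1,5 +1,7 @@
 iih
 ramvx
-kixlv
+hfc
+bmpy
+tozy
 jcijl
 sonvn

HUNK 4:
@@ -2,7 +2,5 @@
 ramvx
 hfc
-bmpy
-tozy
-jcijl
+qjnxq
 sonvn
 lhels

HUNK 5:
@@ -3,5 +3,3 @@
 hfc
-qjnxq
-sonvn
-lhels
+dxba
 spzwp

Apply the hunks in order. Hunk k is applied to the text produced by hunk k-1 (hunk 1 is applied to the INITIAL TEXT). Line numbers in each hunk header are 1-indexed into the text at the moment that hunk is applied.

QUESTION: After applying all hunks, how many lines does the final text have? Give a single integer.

Hunk 1: at line 1 remove [sray,lcwwf] add [sonvn] -> 5 lines: iih mci sonvn lhels spzwp
Hunk 2: at line 1 remove [mci] add [ramvx,kixlv,jcijl] -> 7 lines: iih ramvx kixlv jcijl sonvn lhels spzwp
Hunk 3: at line 1 remove [kixlv] add [hfc,bmpy,tozy] -> 9 lines: iih ramvx hfc bmpy tozy jcijl sonvn lhels spzwp
Hunk 4: at line 2 remove [bmpy,tozy,jcijl] add [qjnxq] -> 7 lines: iih ramvx hfc qjnxq sonvn lhels spzwp
Hunk 5: at line 3 remove [qjnxq,sonvn,lhels] add [dxba] -> 5 lines: iih ramvx hfc dxba spzwp
Final line count: 5

Answer: 5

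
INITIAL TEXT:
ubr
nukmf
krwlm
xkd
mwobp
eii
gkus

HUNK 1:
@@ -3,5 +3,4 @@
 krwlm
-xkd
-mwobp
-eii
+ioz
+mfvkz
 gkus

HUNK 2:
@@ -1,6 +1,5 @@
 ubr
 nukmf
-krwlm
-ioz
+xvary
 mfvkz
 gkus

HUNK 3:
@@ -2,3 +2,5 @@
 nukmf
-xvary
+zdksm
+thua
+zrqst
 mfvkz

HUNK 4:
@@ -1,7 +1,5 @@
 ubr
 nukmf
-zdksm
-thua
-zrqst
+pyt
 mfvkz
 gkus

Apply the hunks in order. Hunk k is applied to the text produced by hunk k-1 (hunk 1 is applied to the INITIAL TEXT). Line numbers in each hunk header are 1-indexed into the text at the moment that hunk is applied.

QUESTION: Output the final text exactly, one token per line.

Hunk 1: at line 3 remove [xkd,mwobp,eii] add [ioz,mfvkz] -> 6 lines: ubr nukmf krwlm ioz mfvkz gkus
Hunk 2: at line 1 remove [krwlm,ioz] add [xvary] -> 5 lines: ubr nukmf xvary mfvkz gkus
Hunk 3: at line 2 remove [xvary] add [zdksm,thua,zrqst] -> 7 lines: ubr nukmf zdksm thua zrqst mfvkz gkus
Hunk 4: at line 1 remove [zdksm,thua,zrqst] add [pyt] -> 5 lines: ubr nukmf pyt mfvkz gkus

Answer: ubr
nukmf
pyt
mfvkz
gkus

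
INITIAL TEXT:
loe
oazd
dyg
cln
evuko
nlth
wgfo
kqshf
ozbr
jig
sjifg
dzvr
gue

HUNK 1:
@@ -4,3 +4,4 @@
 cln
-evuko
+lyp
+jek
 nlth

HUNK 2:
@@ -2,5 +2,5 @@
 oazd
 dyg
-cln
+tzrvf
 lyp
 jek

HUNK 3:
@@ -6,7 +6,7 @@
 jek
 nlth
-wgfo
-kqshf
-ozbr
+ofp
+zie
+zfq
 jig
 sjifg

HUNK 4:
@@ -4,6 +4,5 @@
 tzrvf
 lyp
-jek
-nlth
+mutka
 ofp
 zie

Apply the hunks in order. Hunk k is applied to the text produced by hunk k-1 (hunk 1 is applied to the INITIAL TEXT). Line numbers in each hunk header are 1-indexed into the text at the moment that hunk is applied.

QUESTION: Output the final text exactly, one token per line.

Hunk 1: at line 4 remove [evuko] add [lyp,jek] -> 14 lines: loe oazd dyg cln lyp jek nlth wgfo kqshf ozbr jig sjifg dzvr gue
Hunk 2: at line 2 remove [cln] add [tzrvf] -> 14 lines: loe oazd dyg tzrvf lyp jek nlth wgfo kqshf ozbr jig sjifg dzvr gue
Hunk 3: at line 6 remove [wgfo,kqshf,ozbr] add [ofp,zie,zfq] -> 14 lines: loe oazd dyg tzrvf lyp jek nlth ofp zie zfq jig sjifg dzvr gue
Hunk 4: at line 4 remove [jek,nlth] add [mutka] -> 13 lines: loe oazd dyg tzrvf lyp mutka ofp zie zfq jig sjifg dzvr gue

Answer: loe
oazd
dyg
tzrvf
lyp
mutka
ofp
zie
zfq
jig
sjifg
dzvr
gue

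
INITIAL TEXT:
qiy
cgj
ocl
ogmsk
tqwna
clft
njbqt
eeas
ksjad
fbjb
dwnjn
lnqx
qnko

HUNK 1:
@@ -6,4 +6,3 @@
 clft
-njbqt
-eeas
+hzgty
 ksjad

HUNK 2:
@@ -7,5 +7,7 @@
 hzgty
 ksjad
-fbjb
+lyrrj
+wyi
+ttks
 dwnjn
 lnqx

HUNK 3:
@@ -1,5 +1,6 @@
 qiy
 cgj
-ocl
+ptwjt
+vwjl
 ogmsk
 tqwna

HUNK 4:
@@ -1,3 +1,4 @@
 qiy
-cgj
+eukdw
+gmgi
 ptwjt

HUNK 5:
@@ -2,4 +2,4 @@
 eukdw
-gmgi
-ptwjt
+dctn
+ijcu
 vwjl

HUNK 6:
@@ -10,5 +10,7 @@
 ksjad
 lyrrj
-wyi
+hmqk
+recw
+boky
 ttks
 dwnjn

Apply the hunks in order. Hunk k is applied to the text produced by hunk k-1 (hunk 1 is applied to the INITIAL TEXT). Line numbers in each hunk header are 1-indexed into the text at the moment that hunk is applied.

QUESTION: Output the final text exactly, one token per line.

Hunk 1: at line 6 remove [njbqt,eeas] add [hzgty] -> 12 lines: qiy cgj ocl ogmsk tqwna clft hzgty ksjad fbjb dwnjn lnqx qnko
Hunk 2: at line 7 remove [fbjb] add [lyrrj,wyi,ttks] -> 14 lines: qiy cgj ocl ogmsk tqwna clft hzgty ksjad lyrrj wyi ttks dwnjn lnqx qnko
Hunk 3: at line 1 remove [ocl] add [ptwjt,vwjl] -> 15 lines: qiy cgj ptwjt vwjl ogmsk tqwna clft hzgty ksjad lyrrj wyi ttks dwnjn lnqx qnko
Hunk 4: at line 1 remove [cgj] add [eukdw,gmgi] -> 16 lines: qiy eukdw gmgi ptwjt vwjl ogmsk tqwna clft hzgty ksjad lyrrj wyi ttks dwnjn lnqx qnko
Hunk 5: at line 2 remove [gmgi,ptwjt] add [dctn,ijcu] -> 16 lines: qiy eukdw dctn ijcu vwjl ogmsk tqwna clft hzgty ksjad lyrrj wyi ttks dwnjn lnqx qnko
Hunk 6: at line 10 remove [wyi] add [hmqk,recw,boky] -> 18 lines: qiy eukdw dctn ijcu vwjl ogmsk tqwna clft hzgty ksjad lyrrj hmqk recw boky ttks dwnjn lnqx qnko

Answer: qiy
eukdw
dctn
ijcu
vwjl
ogmsk
tqwna
clft
hzgty
ksjad
lyrrj
hmqk
recw
boky
ttks
dwnjn
lnqx
qnko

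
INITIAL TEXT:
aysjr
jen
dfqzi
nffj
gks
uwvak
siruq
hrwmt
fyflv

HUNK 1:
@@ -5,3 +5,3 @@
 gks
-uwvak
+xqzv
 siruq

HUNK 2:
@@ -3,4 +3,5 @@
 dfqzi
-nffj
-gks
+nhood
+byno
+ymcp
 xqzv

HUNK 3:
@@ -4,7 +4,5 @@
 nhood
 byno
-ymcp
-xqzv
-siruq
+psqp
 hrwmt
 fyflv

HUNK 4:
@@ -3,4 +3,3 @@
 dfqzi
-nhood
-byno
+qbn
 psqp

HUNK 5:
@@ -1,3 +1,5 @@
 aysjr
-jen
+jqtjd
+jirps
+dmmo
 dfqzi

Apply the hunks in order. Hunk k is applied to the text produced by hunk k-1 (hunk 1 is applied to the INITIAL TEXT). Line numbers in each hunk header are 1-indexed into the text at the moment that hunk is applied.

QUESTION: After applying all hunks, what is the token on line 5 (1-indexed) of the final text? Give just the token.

Hunk 1: at line 5 remove [uwvak] add [xqzv] -> 9 lines: aysjr jen dfqzi nffj gks xqzv siruq hrwmt fyflv
Hunk 2: at line 3 remove [nffj,gks] add [nhood,byno,ymcp] -> 10 lines: aysjr jen dfqzi nhood byno ymcp xqzv siruq hrwmt fyflv
Hunk 3: at line 4 remove [ymcp,xqzv,siruq] add [psqp] -> 8 lines: aysjr jen dfqzi nhood byno psqp hrwmt fyflv
Hunk 4: at line 3 remove [nhood,byno] add [qbn] -> 7 lines: aysjr jen dfqzi qbn psqp hrwmt fyflv
Hunk 5: at line 1 remove [jen] add [jqtjd,jirps,dmmo] -> 9 lines: aysjr jqtjd jirps dmmo dfqzi qbn psqp hrwmt fyflv
Final line 5: dfqzi

Answer: dfqzi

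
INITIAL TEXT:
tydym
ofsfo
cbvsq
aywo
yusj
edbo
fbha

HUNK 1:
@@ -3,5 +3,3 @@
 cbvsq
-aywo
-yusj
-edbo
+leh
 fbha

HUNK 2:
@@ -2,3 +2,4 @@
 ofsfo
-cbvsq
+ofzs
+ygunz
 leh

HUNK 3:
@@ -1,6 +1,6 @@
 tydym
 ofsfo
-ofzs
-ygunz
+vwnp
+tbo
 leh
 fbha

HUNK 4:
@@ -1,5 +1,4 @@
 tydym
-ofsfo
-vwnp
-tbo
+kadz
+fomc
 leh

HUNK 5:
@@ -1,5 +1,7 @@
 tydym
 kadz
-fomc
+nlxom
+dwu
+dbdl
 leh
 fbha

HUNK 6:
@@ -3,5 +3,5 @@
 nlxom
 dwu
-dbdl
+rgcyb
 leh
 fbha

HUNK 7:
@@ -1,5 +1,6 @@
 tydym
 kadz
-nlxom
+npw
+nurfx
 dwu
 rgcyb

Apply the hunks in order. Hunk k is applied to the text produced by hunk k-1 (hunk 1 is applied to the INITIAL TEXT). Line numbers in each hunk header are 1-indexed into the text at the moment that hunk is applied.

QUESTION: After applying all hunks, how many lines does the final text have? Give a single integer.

Hunk 1: at line 3 remove [aywo,yusj,edbo] add [leh] -> 5 lines: tydym ofsfo cbvsq leh fbha
Hunk 2: at line 2 remove [cbvsq] add [ofzs,ygunz] -> 6 lines: tydym ofsfo ofzs ygunz leh fbha
Hunk 3: at line 1 remove [ofzs,ygunz] add [vwnp,tbo] -> 6 lines: tydym ofsfo vwnp tbo leh fbha
Hunk 4: at line 1 remove [ofsfo,vwnp,tbo] add [kadz,fomc] -> 5 lines: tydym kadz fomc leh fbha
Hunk 5: at line 1 remove [fomc] add [nlxom,dwu,dbdl] -> 7 lines: tydym kadz nlxom dwu dbdl leh fbha
Hunk 6: at line 3 remove [dbdl] add [rgcyb] -> 7 lines: tydym kadz nlxom dwu rgcyb leh fbha
Hunk 7: at line 1 remove [nlxom] add [npw,nurfx] -> 8 lines: tydym kadz npw nurfx dwu rgcyb leh fbha
Final line count: 8

Answer: 8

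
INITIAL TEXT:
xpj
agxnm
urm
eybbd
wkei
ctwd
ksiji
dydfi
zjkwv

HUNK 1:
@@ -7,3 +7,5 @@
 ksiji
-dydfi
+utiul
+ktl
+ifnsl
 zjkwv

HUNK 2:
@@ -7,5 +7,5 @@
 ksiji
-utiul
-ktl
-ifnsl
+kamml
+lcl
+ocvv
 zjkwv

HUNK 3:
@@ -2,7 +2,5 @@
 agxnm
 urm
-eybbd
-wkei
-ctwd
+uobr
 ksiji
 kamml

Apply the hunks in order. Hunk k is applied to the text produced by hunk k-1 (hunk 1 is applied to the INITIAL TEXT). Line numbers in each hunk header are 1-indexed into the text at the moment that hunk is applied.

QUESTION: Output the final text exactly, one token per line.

Hunk 1: at line 7 remove [dydfi] add [utiul,ktl,ifnsl] -> 11 lines: xpj agxnm urm eybbd wkei ctwd ksiji utiul ktl ifnsl zjkwv
Hunk 2: at line 7 remove [utiul,ktl,ifnsl] add [kamml,lcl,ocvv] -> 11 lines: xpj agxnm urm eybbd wkei ctwd ksiji kamml lcl ocvv zjkwv
Hunk 3: at line 2 remove [eybbd,wkei,ctwd] add [uobr] -> 9 lines: xpj agxnm urm uobr ksiji kamml lcl ocvv zjkwv

Answer: xpj
agxnm
urm
uobr
ksiji
kamml
lcl
ocvv
zjkwv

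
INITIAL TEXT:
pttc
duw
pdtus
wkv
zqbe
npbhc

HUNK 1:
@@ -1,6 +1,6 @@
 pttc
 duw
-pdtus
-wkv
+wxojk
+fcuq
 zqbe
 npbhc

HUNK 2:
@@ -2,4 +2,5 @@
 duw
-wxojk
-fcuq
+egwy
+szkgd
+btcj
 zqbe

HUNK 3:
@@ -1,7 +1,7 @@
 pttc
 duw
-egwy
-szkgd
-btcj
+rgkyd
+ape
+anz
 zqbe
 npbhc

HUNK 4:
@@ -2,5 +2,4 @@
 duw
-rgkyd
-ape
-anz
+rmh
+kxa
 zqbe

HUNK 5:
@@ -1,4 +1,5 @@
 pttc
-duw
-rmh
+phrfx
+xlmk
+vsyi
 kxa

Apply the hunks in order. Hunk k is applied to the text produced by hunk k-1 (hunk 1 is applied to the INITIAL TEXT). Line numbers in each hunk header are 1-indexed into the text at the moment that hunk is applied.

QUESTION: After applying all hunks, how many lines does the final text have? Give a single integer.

Answer: 7

Derivation:
Hunk 1: at line 1 remove [pdtus,wkv] add [wxojk,fcuq] -> 6 lines: pttc duw wxojk fcuq zqbe npbhc
Hunk 2: at line 2 remove [wxojk,fcuq] add [egwy,szkgd,btcj] -> 7 lines: pttc duw egwy szkgd btcj zqbe npbhc
Hunk 3: at line 1 remove [egwy,szkgd,btcj] add [rgkyd,ape,anz] -> 7 lines: pttc duw rgkyd ape anz zqbe npbhc
Hunk 4: at line 2 remove [rgkyd,ape,anz] add [rmh,kxa] -> 6 lines: pttc duw rmh kxa zqbe npbhc
Hunk 5: at line 1 remove [duw,rmh] add [phrfx,xlmk,vsyi] -> 7 lines: pttc phrfx xlmk vsyi kxa zqbe npbhc
Final line count: 7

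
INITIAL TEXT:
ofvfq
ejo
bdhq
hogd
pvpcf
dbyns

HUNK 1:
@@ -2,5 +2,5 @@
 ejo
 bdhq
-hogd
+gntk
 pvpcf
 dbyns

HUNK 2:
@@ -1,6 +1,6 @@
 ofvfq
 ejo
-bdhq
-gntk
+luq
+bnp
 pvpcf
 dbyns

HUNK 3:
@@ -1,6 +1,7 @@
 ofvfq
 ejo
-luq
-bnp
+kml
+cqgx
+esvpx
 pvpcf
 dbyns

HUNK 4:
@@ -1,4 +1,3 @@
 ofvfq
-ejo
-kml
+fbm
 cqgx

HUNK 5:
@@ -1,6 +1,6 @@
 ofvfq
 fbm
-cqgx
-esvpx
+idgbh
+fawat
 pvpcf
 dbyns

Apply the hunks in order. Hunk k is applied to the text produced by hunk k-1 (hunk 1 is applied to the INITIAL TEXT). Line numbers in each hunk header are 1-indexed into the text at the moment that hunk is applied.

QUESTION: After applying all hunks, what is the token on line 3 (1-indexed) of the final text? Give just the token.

Answer: idgbh

Derivation:
Hunk 1: at line 2 remove [hogd] add [gntk] -> 6 lines: ofvfq ejo bdhq gntk pvpcf dbyns
Hunk 2: at line 1 remove [bdhq,gntk] add [luq,bnp] -> 6 lines: ofvfq ejo luq bnp pvpcf dbyns
Hunk 3: at line 1 remove [luq,bnp] add [kml,cqgx,esvpx] -> 7 lines: ofvfq ejo kml cqgx esvpx pvpcf dbyns
Hunk 4: at line 1 remove [ejo,kml] add [fbm] -> 6 lines: ofvfq fbm cqgx esvpx pvpcf dbyns
Hunk 5: at line 1 remove [cqgx,esvpx] add [idgbh,fawat] -> 6 lines: ofvfq fbm idgbh fawat pvpcf dbyns
Final line 3: idgbh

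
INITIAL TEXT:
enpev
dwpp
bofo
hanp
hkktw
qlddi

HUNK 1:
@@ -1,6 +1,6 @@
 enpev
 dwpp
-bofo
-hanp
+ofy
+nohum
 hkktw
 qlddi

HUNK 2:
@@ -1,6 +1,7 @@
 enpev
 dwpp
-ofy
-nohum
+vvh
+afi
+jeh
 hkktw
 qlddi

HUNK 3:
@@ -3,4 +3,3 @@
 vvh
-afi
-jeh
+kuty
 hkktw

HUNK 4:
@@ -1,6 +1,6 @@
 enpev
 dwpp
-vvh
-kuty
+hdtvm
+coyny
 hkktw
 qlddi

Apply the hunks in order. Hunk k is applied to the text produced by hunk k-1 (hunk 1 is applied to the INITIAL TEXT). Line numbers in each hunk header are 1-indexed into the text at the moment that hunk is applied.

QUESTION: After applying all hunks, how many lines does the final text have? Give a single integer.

Hunk 1: at line 1 remove [bofo,hanp] add [ofy,nohum] -> 6 lines: enpev dwpp ofy nohum hkktw qlddi
Hunk 2: at line 1 remove [ofy,nohum] add [vvh,afi,jeh] -> 7 lines: enpev dwpp vvh afi jeh hkktw qlddi
Hunk 3: at line 3 remove [afi,jeh] add [kuty] -> 6 lines: enpev dwpp vvh kuty hkktw qlddi
Hunk 4: at line 1 remove [vvh,kuty] add [hdtvm,coyny] -> 6 lines: enpev dwpp hdtvm coyny hkktw qlddi
Final line count: 6

Answer: 6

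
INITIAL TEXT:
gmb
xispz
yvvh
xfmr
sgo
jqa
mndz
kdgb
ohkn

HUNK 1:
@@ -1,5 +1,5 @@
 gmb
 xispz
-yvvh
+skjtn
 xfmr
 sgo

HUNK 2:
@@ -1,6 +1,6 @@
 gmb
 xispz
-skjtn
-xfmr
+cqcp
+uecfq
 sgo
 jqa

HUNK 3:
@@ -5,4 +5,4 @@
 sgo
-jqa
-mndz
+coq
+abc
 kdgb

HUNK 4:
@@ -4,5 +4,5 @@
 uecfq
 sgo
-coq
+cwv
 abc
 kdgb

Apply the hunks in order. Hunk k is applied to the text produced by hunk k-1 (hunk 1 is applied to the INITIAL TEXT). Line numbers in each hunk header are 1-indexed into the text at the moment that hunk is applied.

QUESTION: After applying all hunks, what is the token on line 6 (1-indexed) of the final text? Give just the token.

Hunk 1: at line 1 remove [yvvh] add [skjtn] -> 9 lines: gmb xispz skjtn xfmr sgo jqa mndz kdgb ohkn
Hunk 2: at line 1 remove [skjtn,xfmr] add [cqcp,uecfq] -> 9 lines: gmb xispz cqcp uecfq sgo jqa mndz kdgb ohkn
Hunk 3: at line 5 remove [jqa,mndz] add [coq,abc] -> 9 lines: gmb xispz cqcp uecfq sgo coq abc kdgb ohkn
Hunk 4: at line 4 remove [coq] add [cwv] -> 9 lines: gmb xispz cqcp uecfq sgo cwv abc kdgb ohkn
Final line 6: cwv

Answer: cwv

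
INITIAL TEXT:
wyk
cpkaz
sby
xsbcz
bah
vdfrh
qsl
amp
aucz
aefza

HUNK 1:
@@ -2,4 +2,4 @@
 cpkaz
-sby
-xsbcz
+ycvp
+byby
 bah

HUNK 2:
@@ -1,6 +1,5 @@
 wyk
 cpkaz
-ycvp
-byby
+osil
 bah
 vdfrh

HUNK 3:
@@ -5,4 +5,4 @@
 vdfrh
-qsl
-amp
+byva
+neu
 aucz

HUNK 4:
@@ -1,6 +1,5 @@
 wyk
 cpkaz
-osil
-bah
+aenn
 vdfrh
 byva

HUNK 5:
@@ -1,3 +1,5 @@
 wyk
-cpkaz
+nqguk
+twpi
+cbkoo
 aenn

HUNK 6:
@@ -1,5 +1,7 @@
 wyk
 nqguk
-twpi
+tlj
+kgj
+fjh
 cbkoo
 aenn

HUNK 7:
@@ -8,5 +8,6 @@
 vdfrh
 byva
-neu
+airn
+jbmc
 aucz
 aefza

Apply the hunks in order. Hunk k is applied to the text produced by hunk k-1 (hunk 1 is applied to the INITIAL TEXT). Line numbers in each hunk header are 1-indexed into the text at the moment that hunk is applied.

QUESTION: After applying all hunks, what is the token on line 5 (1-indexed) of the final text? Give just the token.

Hunk 1: at line 2 remove [sby,xsbcz] add [ycvp,byby] -> 10 lines: wyk cpkaz ycvp byby bah vdfrh qsl amp aucz aefza
Hunk 2: at line 1 remove [ycvp,byby] add [osil] -> 9 lines: wyk cpkaz osil bah vdfrh qsl amp aucz aefza
Hunk 3: at line 5 remove [qsl,amp] add [byva,neu] -> 9 lines: wyk cpkaz osil bah vdfrh byva neu aucz aefza
Hunk 4: at line 1 remove [osil,bah] add [aenn] -> 8 lines: wyk cpkaz aenn vdfrh byva neu aucz aefza
Hunk 5: at line 1 remove [cpkaz] add [nqguk,twpi,cbkoo] -> 10 lines: wyk nqguk twpi cbkoo aenn vdfrh byva neu aucz aefza
Hunk 6: at line 1 remove [twpi] add [tlj,kgj,fjh] -> 12 lines: wyk nqguk tlj kgj fjh cbkoo aenn vdfrh byva neu aucz aefza
Hunk 7: at line 8 remove [neu] add [airn,jbmc] -> 13 lines: wyk nqguk tlj kgj fjh cbkoo aenn vdfrh byva airn jbmc aucz aefza
Final line 5: fjh

Answer: fjh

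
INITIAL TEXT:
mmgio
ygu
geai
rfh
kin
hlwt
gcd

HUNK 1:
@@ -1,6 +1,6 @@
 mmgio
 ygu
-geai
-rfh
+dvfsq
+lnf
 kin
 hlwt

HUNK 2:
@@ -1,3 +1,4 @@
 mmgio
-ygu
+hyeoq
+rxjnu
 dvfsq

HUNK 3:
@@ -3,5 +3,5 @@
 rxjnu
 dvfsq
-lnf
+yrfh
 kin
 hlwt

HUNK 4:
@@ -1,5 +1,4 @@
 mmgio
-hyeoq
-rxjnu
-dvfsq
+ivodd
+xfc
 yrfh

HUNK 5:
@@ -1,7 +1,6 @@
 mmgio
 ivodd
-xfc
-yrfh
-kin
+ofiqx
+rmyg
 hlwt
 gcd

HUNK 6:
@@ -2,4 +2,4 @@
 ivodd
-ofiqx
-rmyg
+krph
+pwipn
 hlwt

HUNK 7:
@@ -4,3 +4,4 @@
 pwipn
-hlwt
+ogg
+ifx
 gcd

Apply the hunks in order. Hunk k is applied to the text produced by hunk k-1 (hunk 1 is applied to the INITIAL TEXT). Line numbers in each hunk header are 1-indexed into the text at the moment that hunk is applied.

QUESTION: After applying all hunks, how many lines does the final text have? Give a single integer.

Answer: 7

Derivation:
Hunk 1: at line 1 remove [geai,rfh] add [dvfsq,lnf] -> 7 lines: mmgio ygu dvfsq lnf kin hlwt gcd
Hunk 2: at line 1 remove [ygu] add [hyeoq,rxjnu] -> 8 lines: mmgio hyeoq rxjnu dvfsq lnf kin hlwt gcd
Hunk 3: at line 3 remove [lnf] add [yrfh] -> 8 lines: mmgio hyeoq rxjnu dvfsq yrfh kin hlwt gcd
Hunk 4: at line 1 remove [hyeoq,rxjnu,dvfsq] add [ivodd,xfc] -> 7 lines: mmgio ivodd xfc yrfh kin hlwt gcd
Hunk 5: at line 1 remove [xfc,yrfh,kin] add [ofiqx,rmyg] -> 6 lines: mmgio ivodd ofiqx rmyg hlwt gcd
Hunk 6: at line 2 remove [ofiqx,rmyg] add [krph,pwipn] -> 6 lines: mmgio ivodd krph pwipn hlwt gcd
Hunk 7: at line 4 remove [hlwt] add [ogg,ifx] -> 7 lines: mmgio ivodd krph pwipn ogg ifx gcd
Final line count: 7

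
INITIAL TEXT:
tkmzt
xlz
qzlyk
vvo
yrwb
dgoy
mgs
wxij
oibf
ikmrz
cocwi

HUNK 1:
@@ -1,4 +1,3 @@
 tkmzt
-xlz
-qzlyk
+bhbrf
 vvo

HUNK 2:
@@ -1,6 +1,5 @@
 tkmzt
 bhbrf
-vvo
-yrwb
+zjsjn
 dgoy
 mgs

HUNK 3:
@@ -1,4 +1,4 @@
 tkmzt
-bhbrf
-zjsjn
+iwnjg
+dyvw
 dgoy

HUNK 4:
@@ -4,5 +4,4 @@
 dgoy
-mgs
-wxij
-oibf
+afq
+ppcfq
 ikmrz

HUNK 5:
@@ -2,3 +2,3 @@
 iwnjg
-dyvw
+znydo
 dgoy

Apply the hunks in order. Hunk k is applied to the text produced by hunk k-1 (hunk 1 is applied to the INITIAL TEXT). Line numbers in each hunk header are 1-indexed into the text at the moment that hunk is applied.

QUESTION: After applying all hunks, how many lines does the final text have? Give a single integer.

Answer: 8

Derivation:
Hunk 1: at line 1 remove [xlz,qzlyk] add [bhbrf] -> 10 lines: tkmzt bhbrf vvo yrwb dgoy mgs wxij oibf ikmrz cocwi
Hunk 2: at line 1 remove [vvo,yrwb] add [zjsjn] -> 9 lines: tkmzt bhbrf zjsjn dgoy mgs wxij oibf ikmrz cocwi
Hunk 3: at line 1 remove [bhbrf,zjsjn] add [iwnjg,dyvw] -> 9 lines: tkmzt iwnjg dyvw dgoy mgs wxij oibf ikmrz cocwi
Hunk 4: at line 4 remove [mgs,wxij,oibf] add [afq,ppcfq] -> 8 lines: tkmzt iwnjg dyvw dgoy afq ppcfq ikmrz cocwi
Hunk 5: at line 2 remove [dyvw] add [znydo] -> 8 lines: tkmzt iwnjg znydo dgoy afq ppcfq ikmrz cocwi
Final line count: 8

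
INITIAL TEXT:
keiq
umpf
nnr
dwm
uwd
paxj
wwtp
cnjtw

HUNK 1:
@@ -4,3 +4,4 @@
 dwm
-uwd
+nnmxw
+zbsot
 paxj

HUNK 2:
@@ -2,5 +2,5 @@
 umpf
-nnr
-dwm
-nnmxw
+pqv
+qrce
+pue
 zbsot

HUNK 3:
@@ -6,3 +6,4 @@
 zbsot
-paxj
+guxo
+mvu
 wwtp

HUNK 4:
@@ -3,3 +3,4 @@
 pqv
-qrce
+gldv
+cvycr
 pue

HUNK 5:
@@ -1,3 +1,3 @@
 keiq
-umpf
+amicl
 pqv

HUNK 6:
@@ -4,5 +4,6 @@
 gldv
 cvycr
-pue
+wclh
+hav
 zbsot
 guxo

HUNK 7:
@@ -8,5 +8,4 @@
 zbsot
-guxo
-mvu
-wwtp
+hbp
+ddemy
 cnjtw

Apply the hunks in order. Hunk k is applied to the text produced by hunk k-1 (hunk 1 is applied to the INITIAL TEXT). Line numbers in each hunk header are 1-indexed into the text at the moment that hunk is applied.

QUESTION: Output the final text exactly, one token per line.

Answer: keiq
amicl
pqv
gldv
cvycr
wclh
hav
zbsot
hbp
ddemy
cnjtw

Derivation:
Hunk 1: at line 4 remove [uwd] add [nnmxw,zbsot] -> 9 lines: keiq umpf nnr dwm nnmxw zbsot paxj wwtp cnjtw
Hunk 2: at line 2 remove [nnr,dwm,nnmxw] add [pqv,qrce,pue] -> 9 lines: keiq umpf pqv qrce pue zbsot paxj wwtp cnjtw
Hunk 3: at line 6 remove [paxj] add [guxo,mvu] -> 10 lines: keiq umpf pqv qrce pue zbsot guxo mvu wwtp cnjtw
Hunk 4: at line 3 remove [qrce] add [gldv,cvycr] -> 11 lines: keiq umpf pqv gldv cvycr pue zbsot guxo mvu wwtp cnjtw
Hunk 5: at line 1 remove [umpf] add [amicl] -> 11 lines: keiq amicl pqv gldv cvycr pue zbsot guxo mvu wwtp cnjtw
Hunk 6: at line 4 remove [pue] add [wclh,hav] -> 12 lines: keiq amicl pqv gldv cvycr wclh hav zbsot guxo mvu wwtp cnjtw
Hunk 7: at line 8 remove [guxo,mvu,wwtp] add [hbp,ddemy] -> 11 lines: keiq amicl pqv gldv cvycr wclh hav zbsot hbp ddemy cnjtw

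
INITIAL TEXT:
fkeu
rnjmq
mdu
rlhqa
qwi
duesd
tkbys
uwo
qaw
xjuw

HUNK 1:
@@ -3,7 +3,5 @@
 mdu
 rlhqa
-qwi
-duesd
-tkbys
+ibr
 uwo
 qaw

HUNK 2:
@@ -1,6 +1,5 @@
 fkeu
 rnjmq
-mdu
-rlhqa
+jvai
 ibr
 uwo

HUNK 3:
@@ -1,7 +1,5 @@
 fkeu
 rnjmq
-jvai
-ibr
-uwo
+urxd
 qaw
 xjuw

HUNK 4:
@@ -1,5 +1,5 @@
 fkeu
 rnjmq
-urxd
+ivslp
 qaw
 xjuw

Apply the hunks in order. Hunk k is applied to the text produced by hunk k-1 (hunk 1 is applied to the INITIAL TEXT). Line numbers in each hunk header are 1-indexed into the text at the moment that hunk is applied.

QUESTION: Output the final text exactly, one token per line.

Hunk 1: at line 3 remove [qwi,duesd,tkbys] add [ibr] -> 8 lines: fkeu rnjmq mdu rlhqa ibr uwo qaw xjuw
Hunk 2: at line 1 remove [mdu,rlhqa] add [jvai] -> 7 lines: fkeu rnjmq jvai ibr uwo qaw xjuw
Hunk 3: at line 1 remove [jvai,ibr,uwo] add [urxd] -> 5 lines: fkeu rnjmq urxd qaw xjuw
Hunk 4: at line 1 remove [urxd] add [ivslp] -> 5 lines: fkeu rnjmq ivslp qaw xjuw

Answer: fkeu
rnjmq
ivslp
qaw
xjuw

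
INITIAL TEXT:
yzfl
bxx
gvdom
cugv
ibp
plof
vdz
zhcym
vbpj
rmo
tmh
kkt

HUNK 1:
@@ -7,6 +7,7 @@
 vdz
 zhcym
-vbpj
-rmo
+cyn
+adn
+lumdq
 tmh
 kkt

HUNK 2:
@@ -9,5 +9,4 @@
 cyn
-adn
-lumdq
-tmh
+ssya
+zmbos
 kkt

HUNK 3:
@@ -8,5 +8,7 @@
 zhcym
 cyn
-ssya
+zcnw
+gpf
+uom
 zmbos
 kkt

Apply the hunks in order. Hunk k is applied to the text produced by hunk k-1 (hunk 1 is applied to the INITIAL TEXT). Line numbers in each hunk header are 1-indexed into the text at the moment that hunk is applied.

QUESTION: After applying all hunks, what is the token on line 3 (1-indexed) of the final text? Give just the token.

Answer: gvdom

Derivation:
Hunk 1: at line 7 remove [vbpj,rmo] add [cyn,adn,lumdq] -> 13 lines: yzfl bxx gvdom cugv ibp plof vdz zhcym cyn adn lumdq tmh kkt
Hunk 2: at line 9 remove [adn,lumdq,tmh] add [ssya,zmbos] -> 12 lines: yzfl bxx gvdom cugv ibp plof vdz zhcym cyn ssya zmbos kkt
Hunk 3: at line 8 remove [ssya] add [zcnw,gpf,uom] -> 14 lines: yzfl bxx gvdom cugv ibp plof vdz zhcym cyn zcnw gpf uom zmbos kkt
Final line 3: gvdom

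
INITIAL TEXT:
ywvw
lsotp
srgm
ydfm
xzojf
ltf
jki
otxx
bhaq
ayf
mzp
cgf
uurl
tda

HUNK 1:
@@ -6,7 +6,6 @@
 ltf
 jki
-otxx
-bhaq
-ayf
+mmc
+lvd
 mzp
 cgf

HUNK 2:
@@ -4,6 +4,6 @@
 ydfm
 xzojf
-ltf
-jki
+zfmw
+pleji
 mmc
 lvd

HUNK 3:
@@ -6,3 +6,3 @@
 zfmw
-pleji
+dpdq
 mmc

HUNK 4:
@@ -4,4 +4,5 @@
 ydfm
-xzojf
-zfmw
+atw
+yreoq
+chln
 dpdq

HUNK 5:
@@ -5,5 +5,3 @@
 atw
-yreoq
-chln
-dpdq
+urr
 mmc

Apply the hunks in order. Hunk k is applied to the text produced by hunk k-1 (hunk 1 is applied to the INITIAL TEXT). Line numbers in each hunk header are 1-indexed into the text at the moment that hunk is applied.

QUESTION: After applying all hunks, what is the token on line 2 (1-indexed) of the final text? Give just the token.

Answer: lsotp

Derivation:
Hunk 1: at line 6 remove [otxx,bhaq,ayf] add [mmc,lvd] -> 13 lines: ywvw lsotp srgm ydfm xzojf ltf jki mmc lvd mzp cgf uurl tda
Hunk 2: at line 4 remove [ltf,jki] add [zfmw,pleji] -> 13 lines: ywvw lsotp srgm ydfm xzojf zfmw pleji mmc lvd mzp cgf uurl tda
Hunk 3: at line 6 remove [pleji] add [dpdq] -> 13 lines: ywvw lsotp srgm ydfm xzojf zfmw dpdq mmc lvd mzp cgf uurl tda
Hunk 4: at line 4 remove [xzojf,zfmw] add [atw,yreoq,chln] -> 14 lines: ywvw lsotp srgm ydfm atw yreoq chln dpdq mmc lvd mzp cgf uurl tda
Hunk 5: at line 5 remove [yreoq,chln,dpdq] add [urr] -> 12 lines: ywvw lsotp srgm ydfm atw urr mmc lvd mzp cgf uurl tda
Final line 2: lsotp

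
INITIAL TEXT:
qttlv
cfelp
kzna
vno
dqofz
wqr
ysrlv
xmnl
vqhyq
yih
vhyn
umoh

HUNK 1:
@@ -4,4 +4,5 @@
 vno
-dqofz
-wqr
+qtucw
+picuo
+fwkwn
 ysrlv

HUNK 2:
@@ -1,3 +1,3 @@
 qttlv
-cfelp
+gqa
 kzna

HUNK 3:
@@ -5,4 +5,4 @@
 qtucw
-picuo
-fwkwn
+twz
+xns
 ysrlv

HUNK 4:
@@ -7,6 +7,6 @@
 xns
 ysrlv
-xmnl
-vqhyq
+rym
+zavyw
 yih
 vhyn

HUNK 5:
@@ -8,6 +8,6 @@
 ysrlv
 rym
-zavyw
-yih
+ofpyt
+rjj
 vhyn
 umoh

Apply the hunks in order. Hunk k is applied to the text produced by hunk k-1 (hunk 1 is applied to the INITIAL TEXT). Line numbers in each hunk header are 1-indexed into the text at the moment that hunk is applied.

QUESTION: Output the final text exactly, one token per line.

Answer: qttlv
gqa
kzna
vno
qtucw
twz
xns
ysrlv
rym
ofpyt
rjj
vhyn
umoh

Derivation:
Hunk 1: at line 4 remove [dqofz,wqr] add [qtucw,picuo,fwkwn] -> 13 lines: qttlv cfelp kzna vno qtucw picuo fwkwn ysrlv xmnl vqhyq yih vhyn umoh
Hunk 2: at line 1 remove [cfelp] add [gqa] -> 13 lines: qttlv gqa kzna vno qtucw picuo fwkwn ysrlv xmnl vqhyq yih vhyn umoh
Hunk 3: at line 5 remove [picuo,fwkwn] add [twz,xns] -> 13 lines: qttlv gqa kzna vno qtucw twz xns ysrlv xmnl vqhyq yih vhyn umoh
Hunk 4: at line 7 remove [xmnl,vqhyq] add [rym,zavyw] -> 13 lines: qttlv gqa kzna vno qtucw twz xns ysrlv rym zavyw yih vhyn umoh
Hunk 5: at line 8 remove [zavyw,yih] add [ofpyt,rjj] -> 13 lines: qttlv gqa kzna vno qtucw twz xns ysrlv rym ofpyt rjj vhyn umoh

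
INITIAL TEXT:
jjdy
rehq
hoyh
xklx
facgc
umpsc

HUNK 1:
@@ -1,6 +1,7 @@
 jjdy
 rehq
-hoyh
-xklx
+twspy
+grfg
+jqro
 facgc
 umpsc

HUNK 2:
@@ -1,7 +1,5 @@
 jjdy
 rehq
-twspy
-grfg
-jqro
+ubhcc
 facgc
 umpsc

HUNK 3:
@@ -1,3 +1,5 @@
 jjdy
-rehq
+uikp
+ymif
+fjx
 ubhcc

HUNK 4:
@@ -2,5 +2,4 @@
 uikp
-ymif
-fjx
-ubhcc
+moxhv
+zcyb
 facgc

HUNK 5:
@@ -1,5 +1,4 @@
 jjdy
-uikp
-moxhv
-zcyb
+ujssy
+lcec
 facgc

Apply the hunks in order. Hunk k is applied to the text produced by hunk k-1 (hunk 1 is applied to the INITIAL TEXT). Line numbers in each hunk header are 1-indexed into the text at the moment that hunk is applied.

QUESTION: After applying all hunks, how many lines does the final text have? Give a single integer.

Hunk 1: at line 1 remove [hoyh,xklx] add [twspy,grfg,jqro] -> 7 lines: jjdy rehq twspy grfg jqro facgc umpsc
Hunk 2: at line 1 remove [twspy,grfg,jqro] add [ubhcc] -> 5 lines: jjdy rehq ubhcc facgc umpsc
Hunk 3: at line 1 remove [rehq] add [uikp,ymif,fjx] -> 7 lines: jjdy uikp ymif fjx ubhcc facgc umpsc
Hunk 4: at line 2 remove [ymif,fjx,ubhcc] add [moxhv,zcyb] -> 6 lines: jjdy uikp moxhv zcyb facgc umpsc
Hunk 5: at line 1 remove [uikp,moxhv,zcyb] add [ujssy,lcec] -> 5 lines: jjdy ujssy lcec facgc umpsc
Final line count: 5

Answer: 5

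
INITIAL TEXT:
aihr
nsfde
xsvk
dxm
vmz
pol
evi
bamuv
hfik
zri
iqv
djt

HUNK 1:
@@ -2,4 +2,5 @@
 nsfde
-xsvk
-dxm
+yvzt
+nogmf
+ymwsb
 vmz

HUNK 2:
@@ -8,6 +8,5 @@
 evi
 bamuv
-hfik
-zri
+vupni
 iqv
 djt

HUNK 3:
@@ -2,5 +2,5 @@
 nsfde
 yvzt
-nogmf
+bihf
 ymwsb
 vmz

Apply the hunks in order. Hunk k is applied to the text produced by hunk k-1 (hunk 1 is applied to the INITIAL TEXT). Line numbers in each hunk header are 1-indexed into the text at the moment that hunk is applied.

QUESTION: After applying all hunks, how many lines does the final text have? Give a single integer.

Hunk 1: at line 2 remove [xsvk,dxm] add [yvzt,nogmf,ymwsb] -> 13 lines: aihr nsfde yvzt nogmf ymwsb vmz pol evi bamuv hfik zri iqv djt
Hunk 2: at line 8 remove [hfik,zri] add [vupni] -> 12 lines: aihr nsfde yvzt nogmf ymwsb vmz pol evi bamuv vupni iqv djt
Hunk 3: at line 2 remove [nogmf] add [bihf] -> 12 lines: aihr nsfde yvzt bihf ymwsb vmz pol evi bamuv vupni iqv djt
Final line count: 12

Answer: 12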